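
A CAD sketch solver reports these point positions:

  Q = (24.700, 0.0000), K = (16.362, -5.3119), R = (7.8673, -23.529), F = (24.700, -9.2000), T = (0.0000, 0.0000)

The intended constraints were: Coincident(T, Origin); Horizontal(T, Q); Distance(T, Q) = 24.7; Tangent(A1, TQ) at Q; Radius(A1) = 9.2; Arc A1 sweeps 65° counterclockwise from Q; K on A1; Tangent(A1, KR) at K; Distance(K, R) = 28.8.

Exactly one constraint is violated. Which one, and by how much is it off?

Distance(K, R) = 28.8 — off by 8.70.

T = (0.00, 0.00) ✓; T.y = 0.00, Q.y = 0.00 ✓; |TQ| = 24.70 ✓; ∠(FQ, QT) = 90.00° ✓; |FQ| = 9.200 ✓; bearing(F→K) − bearing(F→Q) = 65.00° ✓; |FK| = 9.200 ✓; ∠(FK, KR) = 90.00° ✓; |KR| = 20.10 ✗.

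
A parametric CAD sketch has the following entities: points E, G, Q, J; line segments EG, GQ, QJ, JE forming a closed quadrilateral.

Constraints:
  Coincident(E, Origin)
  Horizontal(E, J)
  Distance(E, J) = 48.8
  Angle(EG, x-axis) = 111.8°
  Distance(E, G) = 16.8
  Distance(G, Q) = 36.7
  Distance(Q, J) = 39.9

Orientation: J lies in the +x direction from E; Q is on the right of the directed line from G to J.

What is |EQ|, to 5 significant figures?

20.239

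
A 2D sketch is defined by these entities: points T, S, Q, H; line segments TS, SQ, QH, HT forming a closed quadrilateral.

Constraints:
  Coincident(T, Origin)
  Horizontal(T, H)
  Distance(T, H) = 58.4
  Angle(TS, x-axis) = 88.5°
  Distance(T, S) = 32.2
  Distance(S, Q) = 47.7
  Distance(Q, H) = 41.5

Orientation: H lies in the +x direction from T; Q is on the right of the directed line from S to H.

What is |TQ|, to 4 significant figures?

22.23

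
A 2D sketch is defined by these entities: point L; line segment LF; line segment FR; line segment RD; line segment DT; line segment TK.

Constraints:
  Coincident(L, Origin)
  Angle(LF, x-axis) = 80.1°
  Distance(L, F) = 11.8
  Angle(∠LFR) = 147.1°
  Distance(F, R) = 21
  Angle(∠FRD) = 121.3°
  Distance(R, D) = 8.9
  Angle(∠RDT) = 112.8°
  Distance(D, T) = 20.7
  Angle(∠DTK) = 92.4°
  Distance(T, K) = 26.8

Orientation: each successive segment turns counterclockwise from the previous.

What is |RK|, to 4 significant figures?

31.36

L is at the origin; LF runs at 80.1° with length 11.8, so F = (2.029, 11.62). ∠LFR = 147.1° gives FR at 113.0° from the x-axis; with |FR| = 21.0, R = (-6.177, 30.95). ∠FRD = 121.3° gives RD at 171.7° from the x-axis; with |RD| = 8.9, D = (-14.98, 32.24). ∠RDT = 112.8° gives DT at -121.1° from the x-axis; with |DT| = 20.7, T = (-25.68, 14.51). ∠DTK = 92.4° gives TK at -33.50° from the x-axis; with |TK| = 26.8, K = (-3.327, -0.2770). Then |RK| = |K − R| = 31.36.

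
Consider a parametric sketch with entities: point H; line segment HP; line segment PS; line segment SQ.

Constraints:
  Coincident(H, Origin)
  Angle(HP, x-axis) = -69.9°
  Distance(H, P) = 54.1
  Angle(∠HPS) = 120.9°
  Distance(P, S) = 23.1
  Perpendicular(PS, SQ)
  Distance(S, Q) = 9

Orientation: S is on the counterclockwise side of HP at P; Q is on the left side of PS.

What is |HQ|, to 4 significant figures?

63.16

H is at the origin; HP runs at -69.9° with length 54.1, so P = 54.1·(cos -69.9°, sin -69.9°) = (18.59, -50.80). ∠HPS = 120.9°, so PS runs at -69.9° + (180° − 120.9°) = -10.80° from the x-axis; with |PS| = 23.1, S = P + 23.1·(cos -10.80°, sin -10.80°) = (41.28, -55.13). The perpendicularity gives SQ at right angles to PS; with |SQ| = 9.0 on the left of PS, Q = S + 9.0·(0.1874, 0.9823) = (42.97, -46.29). Then |HQ| = |Q − H| = 63.16.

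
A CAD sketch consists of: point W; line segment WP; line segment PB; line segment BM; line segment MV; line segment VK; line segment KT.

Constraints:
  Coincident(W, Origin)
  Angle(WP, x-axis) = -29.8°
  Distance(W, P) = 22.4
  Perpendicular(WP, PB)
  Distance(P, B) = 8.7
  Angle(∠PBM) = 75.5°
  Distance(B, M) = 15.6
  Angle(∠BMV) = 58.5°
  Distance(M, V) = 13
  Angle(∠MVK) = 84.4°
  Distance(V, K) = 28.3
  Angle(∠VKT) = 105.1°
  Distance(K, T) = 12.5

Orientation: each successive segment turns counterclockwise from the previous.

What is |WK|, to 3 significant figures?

38.6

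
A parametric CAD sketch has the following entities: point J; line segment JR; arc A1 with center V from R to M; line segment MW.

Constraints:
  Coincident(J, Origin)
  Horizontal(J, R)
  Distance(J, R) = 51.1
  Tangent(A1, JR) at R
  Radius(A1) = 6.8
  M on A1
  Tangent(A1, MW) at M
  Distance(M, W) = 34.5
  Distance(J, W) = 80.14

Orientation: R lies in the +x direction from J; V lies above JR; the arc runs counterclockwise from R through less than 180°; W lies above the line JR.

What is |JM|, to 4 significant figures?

57.37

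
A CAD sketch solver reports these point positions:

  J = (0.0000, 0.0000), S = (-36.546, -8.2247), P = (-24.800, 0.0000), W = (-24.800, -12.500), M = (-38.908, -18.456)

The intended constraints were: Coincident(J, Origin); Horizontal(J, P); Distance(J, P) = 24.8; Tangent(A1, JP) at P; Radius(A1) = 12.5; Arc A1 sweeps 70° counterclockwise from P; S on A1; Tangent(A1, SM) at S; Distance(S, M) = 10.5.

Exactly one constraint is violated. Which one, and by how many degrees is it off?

Tangent(A1, SM) at S — off by 7.00°.

J = (0.00, 0.00) ✓; J.y = 0.00, P.y = 0.00 ✓; |JP| = 24.80 ✓; ∠(WP, PJ) = 90.00° ✓; |WP| = 12.50 ✓; bearing(W→S) − bearing(W→P) = 70.00° ✓; |WS| = 12.50 ✓; ∠(WS, SM) = 83.00° ✗; |SM| = 10.50 ✓.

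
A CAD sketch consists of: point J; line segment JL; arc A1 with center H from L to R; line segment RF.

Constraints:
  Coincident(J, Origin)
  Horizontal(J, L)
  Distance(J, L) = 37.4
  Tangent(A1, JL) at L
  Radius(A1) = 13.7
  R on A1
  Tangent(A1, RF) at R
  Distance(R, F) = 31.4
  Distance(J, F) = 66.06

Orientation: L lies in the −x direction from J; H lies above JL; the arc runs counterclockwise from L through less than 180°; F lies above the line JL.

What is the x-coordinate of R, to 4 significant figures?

-26.82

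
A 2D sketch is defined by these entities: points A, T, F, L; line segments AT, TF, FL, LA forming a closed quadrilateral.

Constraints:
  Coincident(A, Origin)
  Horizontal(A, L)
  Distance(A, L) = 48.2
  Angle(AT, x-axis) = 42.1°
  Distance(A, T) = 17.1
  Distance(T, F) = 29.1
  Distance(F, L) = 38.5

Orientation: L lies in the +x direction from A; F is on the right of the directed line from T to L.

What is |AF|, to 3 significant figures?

22.5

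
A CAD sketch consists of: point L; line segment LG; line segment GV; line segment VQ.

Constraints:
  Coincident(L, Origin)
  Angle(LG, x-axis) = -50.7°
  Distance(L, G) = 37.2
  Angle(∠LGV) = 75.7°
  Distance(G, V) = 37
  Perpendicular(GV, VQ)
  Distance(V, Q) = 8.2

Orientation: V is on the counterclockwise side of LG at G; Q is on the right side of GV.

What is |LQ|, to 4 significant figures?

52.26

L is at the origin; LG runs at -50.7° with length 37.2, so G = 37.2·(cos -50.7°, sin -50.7°) = (23.56, -28.79). ∠LGV = 75.7°, so GV runs at -50.7° + (180° − 75.7°) = 53.60° from the x-axis; with |GV| = 37.0, V = G + 37.0·(cos 53.60°, sin 53.60°) = (45.52, 0.9942). GV is perpendicular to VQ; with |VQ| = 8.2 on the right of GV, Q = V + 8.2·(0.8049, -0.5934) = (52.12, -3.872). Then |LQ| = |Q − L| = 52.26.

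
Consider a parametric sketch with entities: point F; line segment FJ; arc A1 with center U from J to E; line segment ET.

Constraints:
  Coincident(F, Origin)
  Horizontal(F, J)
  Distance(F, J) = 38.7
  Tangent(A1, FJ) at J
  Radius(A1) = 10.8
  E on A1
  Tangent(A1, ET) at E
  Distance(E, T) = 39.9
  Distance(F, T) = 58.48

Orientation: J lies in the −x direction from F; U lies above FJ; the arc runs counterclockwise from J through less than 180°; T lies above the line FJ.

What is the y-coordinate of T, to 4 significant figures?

50.92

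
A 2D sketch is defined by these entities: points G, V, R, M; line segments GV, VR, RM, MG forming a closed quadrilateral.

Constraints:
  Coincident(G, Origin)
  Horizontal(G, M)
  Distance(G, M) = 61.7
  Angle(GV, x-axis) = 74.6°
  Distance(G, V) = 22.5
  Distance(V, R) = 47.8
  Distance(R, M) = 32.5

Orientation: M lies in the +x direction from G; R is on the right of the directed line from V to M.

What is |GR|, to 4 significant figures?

38.03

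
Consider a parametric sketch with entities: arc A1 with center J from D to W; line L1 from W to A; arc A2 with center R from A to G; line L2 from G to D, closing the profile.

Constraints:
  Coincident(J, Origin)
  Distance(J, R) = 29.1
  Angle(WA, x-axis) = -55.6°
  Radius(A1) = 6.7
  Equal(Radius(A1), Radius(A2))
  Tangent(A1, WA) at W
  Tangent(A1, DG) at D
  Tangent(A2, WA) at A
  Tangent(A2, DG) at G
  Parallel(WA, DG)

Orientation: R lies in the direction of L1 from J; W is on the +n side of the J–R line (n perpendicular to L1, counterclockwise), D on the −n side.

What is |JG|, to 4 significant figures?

29.86

Tangency of A1 to both parallel lines with radius 6.7 puts W and D at J ± 6.7·n: W = (5.528, 3.785), D = (-5.528, -3.785). Equal radii place A and G the same way about R: A = R + 6.7·n = (21.97, -20.23), G = R − 6.7·n = (10.91, -27.80). Then |JG| = |G − J| = 29.86.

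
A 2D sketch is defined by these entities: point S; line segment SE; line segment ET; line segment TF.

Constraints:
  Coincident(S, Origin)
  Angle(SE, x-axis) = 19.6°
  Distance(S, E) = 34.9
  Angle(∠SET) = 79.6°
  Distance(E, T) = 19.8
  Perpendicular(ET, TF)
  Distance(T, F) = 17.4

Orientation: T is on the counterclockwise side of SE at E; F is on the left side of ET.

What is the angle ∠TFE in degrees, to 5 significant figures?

48.691°

∠SET = 79.6°, so ET runs at 19.6° + (180° − 79.6°) = 120.00° from the x-axis; with |ET| = 19.8, T = E + 19.8·(cos 120.00°, sin 120.00°) = (22.978, 28.855). ET ⟂ TF; with |TF| = 17.4 on the left of ET, F = T + 17.4·(-0.86603, -0.50000) = (7.9090, 20.155). Then cos ∠TFE = FT·FE / (|FT||FE|), giving 48.691°.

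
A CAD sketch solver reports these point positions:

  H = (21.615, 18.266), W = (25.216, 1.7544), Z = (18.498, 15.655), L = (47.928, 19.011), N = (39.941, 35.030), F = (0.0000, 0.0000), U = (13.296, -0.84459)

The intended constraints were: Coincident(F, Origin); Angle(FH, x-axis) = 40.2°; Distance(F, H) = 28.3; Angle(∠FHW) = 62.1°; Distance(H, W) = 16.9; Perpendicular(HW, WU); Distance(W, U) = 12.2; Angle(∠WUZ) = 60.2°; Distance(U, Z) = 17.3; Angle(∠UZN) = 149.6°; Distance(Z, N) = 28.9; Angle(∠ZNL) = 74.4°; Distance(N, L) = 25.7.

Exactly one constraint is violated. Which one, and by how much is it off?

Distance(N, L) = 25.7 — off by 7.80.

F = (0.00, 0.00) ✓; FH at 40.20° ✓; |FH| = 28.30 ✓; ∠FHW = 62.10° ✓; |HW| = 16.90 ✓; ∠(HW, WU) = 90.00° ✓; |WU| = 12.20 ✓; ∠WUZ = 60.20° ✓; |UZ| = 17.30 ✓; ∠UZN = 149.6° ✓; |ZN| = 28.90 ✓; ∠ZNL = 74.40° ✓; |NL| = 17.90 ✗.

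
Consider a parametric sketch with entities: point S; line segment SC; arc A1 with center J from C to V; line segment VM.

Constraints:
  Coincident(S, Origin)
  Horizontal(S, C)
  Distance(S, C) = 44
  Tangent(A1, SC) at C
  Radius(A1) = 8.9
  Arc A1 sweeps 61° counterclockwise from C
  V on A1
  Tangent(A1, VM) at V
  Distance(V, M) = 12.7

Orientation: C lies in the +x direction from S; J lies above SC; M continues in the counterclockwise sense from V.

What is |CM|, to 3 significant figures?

21.0

S is at the origin; SC is horizontal with |SC| = 44.0 and C on the +x side, so C = (44.0, 0.00). A1 meets SC tangentially, so JC is at right angles to SC, so J = C + (0, 8.9) = (44.0, 8.90). On A1, C sits at bearing -90° from J; a 61° counterclockwise sweep puts V at bearing -29°, so V = J + 8.9·(cos -29°, sin -29°) = (51.8, 4.59). A1 meets VM tangentially, so JV is at right angles to VM, so VM runs along (−sin -29°, cos -29°); with |VM| = 12.7, M = (57.9, 15.7). Then |CM| = |M − C| = 21.0.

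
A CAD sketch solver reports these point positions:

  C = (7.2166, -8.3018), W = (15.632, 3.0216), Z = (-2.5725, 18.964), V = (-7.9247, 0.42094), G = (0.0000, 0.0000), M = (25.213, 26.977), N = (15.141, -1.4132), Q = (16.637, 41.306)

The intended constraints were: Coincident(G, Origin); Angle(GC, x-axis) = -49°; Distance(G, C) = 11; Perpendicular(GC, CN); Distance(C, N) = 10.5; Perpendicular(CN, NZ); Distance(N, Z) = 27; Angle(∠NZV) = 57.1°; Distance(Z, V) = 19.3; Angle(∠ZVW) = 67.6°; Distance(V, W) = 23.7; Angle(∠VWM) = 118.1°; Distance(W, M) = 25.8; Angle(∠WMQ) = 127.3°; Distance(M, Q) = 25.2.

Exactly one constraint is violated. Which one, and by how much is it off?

Distance(M, Q) = 25.2 — off by 8.50.

G = (0.00, 0.00) ✓; GC at -49.00° ✓; |GC| = 11.00 ✓; ∠(GC, CN) = 90.00° ✓; |CN| = 10.50 ✓; ∠(CN, NZ) = 90.00° ✓; |NZ| = 27.00 ✓; ∠NZV = 57.10° ✓; |ZV| = 19.30 ✓; ∠ZVW = 67.60° ✓; |VW| = 23.70 ✓; ∠VWM = 118.1° ✓; |WM| = 25.80 ✓; ∠WMQ = 127.3° ✓; |MQ| = 16.70 ✗.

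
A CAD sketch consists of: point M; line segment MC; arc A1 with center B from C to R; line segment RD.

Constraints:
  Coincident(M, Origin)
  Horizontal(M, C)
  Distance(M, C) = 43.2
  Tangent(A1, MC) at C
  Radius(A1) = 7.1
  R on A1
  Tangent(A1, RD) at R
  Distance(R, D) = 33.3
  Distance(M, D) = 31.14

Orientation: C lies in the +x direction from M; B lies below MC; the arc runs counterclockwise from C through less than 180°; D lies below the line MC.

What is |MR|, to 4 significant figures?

38.02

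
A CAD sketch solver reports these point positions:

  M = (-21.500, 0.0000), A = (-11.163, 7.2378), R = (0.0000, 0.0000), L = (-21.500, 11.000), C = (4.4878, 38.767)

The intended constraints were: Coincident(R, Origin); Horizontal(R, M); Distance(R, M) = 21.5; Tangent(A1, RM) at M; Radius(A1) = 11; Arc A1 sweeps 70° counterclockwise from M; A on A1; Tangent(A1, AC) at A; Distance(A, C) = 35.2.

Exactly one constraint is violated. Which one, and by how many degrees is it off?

Tangent(A1, AC) at A — off by 6.40°.

R = (0.00, 0.00) ✓; R.y = 0.00, M.y = 0.00 ✓; |RM| = 21.50 ✓; ∠(LM, MR) = 90.00° ✓; |LM| = 11.00 ✓; bearing(L→A) − bearing(L→M) = 70.00° ✓; |LA| = 11.00 ✓; ∠(LA, AC) = 96.40° ✗; |AC| = 35.20 ✓.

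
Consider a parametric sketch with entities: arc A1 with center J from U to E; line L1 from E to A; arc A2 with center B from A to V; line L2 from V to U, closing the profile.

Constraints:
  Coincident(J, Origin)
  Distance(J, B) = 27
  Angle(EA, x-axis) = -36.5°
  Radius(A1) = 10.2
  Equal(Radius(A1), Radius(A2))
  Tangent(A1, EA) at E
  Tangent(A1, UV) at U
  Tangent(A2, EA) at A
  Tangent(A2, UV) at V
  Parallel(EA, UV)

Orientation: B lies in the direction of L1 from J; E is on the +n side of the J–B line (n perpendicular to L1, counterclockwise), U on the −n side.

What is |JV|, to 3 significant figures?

28.9

The slot axis is L1's direction at -36.5°, so u = (cos -36.5°, sin -36.5°) = (0.804, -0.595) and n = (−sin -36.5°, cos -36.5°) = (0.595, 0.804). J is at the origin and B lies 27.0 along u from J, so B = 27.0·u = (21.7, -16.1). Tangency of A1 to both parallel lines with radius 10.2 puts E and U at J ± 10.2·n: E = (6.07, 8.20), U = (-6.07, -8.20). Equal radii place A and V the same way about B: A = B + 10.2·n = (27.8, -7.86), V = B − 10.2·n = (15.6, -24.3). Then |JV| = |V − J| = 28.9.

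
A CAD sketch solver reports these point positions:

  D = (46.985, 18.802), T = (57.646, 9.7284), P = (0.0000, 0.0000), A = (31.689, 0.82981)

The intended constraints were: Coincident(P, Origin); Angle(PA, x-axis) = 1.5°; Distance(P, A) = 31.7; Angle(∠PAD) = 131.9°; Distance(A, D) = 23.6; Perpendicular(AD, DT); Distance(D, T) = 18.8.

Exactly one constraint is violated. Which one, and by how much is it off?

Distance(D, T) = 18.8 — off by 4.80.

P = (0.00, 0.00) ✓; PA at 1.500° ✓; |PA| = 31.70 ✓; ∠PAD = 131.9° ✓; |AD| = 23.60 ✓; ∠(AD, DT) = 90.00° ✓; |DT| = 14.00 ✗.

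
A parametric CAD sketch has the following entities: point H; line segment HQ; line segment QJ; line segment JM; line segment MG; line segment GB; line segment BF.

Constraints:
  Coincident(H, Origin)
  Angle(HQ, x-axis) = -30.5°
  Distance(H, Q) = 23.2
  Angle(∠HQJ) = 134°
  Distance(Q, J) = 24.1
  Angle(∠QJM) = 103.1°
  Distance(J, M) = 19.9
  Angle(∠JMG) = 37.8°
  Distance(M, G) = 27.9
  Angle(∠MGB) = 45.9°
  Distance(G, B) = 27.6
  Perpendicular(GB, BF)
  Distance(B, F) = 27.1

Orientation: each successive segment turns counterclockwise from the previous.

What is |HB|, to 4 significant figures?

53.65

∠JMG = 37.8° gives MG at -125.4° from the x-axis; with |MG| = 27.9, G = (26.22, -8.194). ∠MGB = 45.9° gives GB at 8.700° from the x-axis; with |GB| = 27.6, B = (53.50, -4.019). Then |HB| = |B − H| = 53.65.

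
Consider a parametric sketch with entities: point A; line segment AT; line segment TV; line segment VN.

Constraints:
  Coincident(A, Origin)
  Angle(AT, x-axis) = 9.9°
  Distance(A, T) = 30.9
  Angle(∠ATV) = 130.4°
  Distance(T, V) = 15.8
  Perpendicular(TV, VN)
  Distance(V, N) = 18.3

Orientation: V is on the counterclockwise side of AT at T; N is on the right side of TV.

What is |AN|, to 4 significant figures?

55.08

∠ATV = 130.4°, so TV runs at 9.9° + (180° − 130.4°) = 59.50° from the x-axis; with |TV| = 15.8, V = T + 15.8·(cos 59.50°, sin 59.50°) = (38.46, 18.93). TV is perpendicular to VN; with |VN| = 18.3 on the right of TV, N = V + 18.3·(0.8616, -0.5075) = (54.23, 9.638). Then |AN| = |N − A| = 55.08.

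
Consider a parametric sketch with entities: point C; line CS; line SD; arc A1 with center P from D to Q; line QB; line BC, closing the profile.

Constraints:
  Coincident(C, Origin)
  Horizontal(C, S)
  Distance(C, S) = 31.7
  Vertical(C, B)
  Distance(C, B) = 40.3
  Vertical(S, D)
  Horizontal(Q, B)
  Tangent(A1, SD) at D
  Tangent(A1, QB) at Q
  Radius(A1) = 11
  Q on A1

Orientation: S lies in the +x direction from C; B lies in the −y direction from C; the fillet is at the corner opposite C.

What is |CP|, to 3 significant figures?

35.9

C is at the origin; C and S share the same y with |CS| = 31.7 and S on the +x side, so S = (31.7, 0.00). C and B share the same x with |CB| = 40.3 and B on the −y side, so B = (0.00, -40.3). The virtual corner opposite C is at (31.7, -40.3). A1 meets SD tangentially, so PD is at right angles to SD and since A1 is tangent to QB there, PQ ⟂ QB, with radius 11.0, so the center P sits 11.0 in from both sides at P = (20.7, -29.3). Then |CP| = |P − C| = 35.9.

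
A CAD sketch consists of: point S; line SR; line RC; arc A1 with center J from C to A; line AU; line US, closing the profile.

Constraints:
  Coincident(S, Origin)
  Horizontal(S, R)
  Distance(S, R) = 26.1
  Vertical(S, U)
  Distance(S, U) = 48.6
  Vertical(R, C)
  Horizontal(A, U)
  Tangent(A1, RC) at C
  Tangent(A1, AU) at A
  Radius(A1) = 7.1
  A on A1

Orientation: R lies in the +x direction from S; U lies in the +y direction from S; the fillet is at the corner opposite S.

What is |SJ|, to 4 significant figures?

45.64

S is at the origin; SR is horizontal with |SR| = 26.1 and R on the +x side, so R = (26.10, 0.000). SU is vertical with |SU| = 48.6 and U on the +y side, so U = (0.000, 48.60). The virtual corner opposite S is at (26.10, 48.60). A1 meets RC tangentially, so JC is at right angles to RC and A1 meets AU tangentially, so JA is at right angles to AU, with radius 7.1, so the center J sits 7.1 in from both sides at J = (19.00, 41.50). Then |SJ| = |J − S| = 45.64.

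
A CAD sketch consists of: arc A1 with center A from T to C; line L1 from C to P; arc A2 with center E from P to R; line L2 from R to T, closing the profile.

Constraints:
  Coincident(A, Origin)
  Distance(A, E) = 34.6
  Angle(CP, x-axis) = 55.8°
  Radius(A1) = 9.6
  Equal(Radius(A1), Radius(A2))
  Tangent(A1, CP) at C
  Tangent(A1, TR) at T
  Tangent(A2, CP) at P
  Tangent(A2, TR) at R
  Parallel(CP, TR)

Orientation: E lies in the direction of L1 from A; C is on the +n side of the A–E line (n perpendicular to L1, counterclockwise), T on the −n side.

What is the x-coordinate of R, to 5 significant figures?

27.388

Tangency of A1 to both parallel lines with radius 9.6 puts C and T at A ± 9.6·n: C = (-7.9400, 5.3960), T = (7.9400, -5.3960). Equal radii place P and R the same way about E: P = E + 9.6·n = (11.508, 34.013), R = E − 9.6·n = (27.388, 23.221). So R.x = 27.388.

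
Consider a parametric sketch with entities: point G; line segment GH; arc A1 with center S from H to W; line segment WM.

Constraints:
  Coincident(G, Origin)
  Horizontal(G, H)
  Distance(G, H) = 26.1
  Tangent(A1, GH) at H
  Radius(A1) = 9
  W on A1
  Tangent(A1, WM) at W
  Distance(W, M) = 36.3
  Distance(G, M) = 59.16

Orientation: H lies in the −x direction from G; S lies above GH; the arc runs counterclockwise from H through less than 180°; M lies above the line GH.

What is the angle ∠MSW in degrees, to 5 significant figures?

76.075°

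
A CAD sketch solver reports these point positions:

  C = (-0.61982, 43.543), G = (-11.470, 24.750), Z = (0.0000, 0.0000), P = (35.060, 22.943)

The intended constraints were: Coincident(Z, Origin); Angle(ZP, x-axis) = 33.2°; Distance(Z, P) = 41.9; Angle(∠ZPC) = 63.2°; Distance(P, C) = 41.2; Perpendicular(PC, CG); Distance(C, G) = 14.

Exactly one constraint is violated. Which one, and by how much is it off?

Distance(C, G) = 14 — off by 7.70.

Z = (0.00, 0.00) ✓; ZP at 33.20° ✓; |ZP| = 41.90 ✓; ∠ZPC = 63.20° ✓; |PC| = 41.20 ✓; ∠(PC, CG) = 90.00° ✓; |CG| = 21.70 ✗.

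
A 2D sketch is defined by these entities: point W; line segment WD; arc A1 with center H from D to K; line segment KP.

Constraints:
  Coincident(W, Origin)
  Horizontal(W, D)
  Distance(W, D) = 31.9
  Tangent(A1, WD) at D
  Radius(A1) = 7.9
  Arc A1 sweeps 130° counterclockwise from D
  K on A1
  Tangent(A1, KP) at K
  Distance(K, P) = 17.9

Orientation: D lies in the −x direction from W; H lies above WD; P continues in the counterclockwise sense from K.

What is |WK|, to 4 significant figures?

28.92

W is at the origin; WD is horizontal with |WD| = 31.9 and D on the −x side, so D = (-31.90, 0.000). The tangent condition forces HD to be normal to WD, so H = D + (0, 7.9) = (-31.90, 7.900). On A1, D sits at bearing -90° from H; a 130° counterclockwise sweep puts K at bearing 40°, so K = H + 7.9·(cos 40°, sin 40°) = (-25.85, 12.98). Then |WK| = |K − W| = 28.92.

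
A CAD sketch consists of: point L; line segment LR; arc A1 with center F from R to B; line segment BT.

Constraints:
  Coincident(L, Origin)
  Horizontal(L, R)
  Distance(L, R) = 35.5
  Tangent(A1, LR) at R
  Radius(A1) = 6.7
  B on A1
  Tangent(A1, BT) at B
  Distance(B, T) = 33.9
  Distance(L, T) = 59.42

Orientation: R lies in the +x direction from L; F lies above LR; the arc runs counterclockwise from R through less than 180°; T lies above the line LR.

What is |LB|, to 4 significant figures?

42.68

Checks: ∠(FR, RL) = 90.00° ✓; |FB| = 6.700 ✓; ∠(FB, BT) = 90.00° ✓; |BT| = 33.90 ✓; |LT| = 59.42 ✓.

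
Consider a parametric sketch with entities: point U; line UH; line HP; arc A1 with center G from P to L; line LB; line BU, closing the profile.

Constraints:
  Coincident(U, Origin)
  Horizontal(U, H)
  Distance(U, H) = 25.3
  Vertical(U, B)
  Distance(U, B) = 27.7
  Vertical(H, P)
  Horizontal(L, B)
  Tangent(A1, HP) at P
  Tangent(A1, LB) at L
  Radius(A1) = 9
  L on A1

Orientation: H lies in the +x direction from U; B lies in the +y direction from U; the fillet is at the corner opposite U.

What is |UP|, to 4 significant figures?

31.46

U is at the origin; U and H share the same y with |UH| = 25.3 and H on the +x side, so H = (25.30, 0.000). U and B share the same x with |UB| = 27.7 and B on the +y side, so B = (0.000, 27.70). The virtual corner opposite U is at (25.30, 27.70). Since A1 is tangent to HP there, GP ⟂ HP and the tangent condition forces GL to be normal to LB, with radius 9.0, so the center G sits 9.0 in from both sides at G = (16.30, 18.70). That places the tangent points at P = (25.30, 18.70) on HP and L = (16.30, 27.70) on LB. Then |UP| = |P − U| = 31.46.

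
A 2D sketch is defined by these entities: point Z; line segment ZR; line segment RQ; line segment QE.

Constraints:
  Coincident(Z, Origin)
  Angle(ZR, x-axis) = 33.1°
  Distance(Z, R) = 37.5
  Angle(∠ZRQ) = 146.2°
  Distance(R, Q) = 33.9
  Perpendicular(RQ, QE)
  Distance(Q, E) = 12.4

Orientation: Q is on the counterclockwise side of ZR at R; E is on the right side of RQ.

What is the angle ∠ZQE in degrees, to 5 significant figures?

107.78°

Z is at the origin; ZR runs at 33.1° with length 37.5, so R = 37.5·(cos 33.1°, sin 33.1°) = (31.414, 20.479). ∠ZRQ = 146.2°, so RQ runs at 33.1° + (180° − 146.2°) = 66.900° from the x-axis; with |RQ| = 33.9, Q = R + 33.9·(cos 66.900°, sin 66.900°) = (44.715, 51.661). RQ is perpendicular to QE; with |QE| = 12.4 on the right of RQ, E = Q + 12.4·(0.91982, -0.39234) = (56.120, 46.796). Then cos ∠ZQE = QZ·QE / (|QZ||QE|), giving 107.78°.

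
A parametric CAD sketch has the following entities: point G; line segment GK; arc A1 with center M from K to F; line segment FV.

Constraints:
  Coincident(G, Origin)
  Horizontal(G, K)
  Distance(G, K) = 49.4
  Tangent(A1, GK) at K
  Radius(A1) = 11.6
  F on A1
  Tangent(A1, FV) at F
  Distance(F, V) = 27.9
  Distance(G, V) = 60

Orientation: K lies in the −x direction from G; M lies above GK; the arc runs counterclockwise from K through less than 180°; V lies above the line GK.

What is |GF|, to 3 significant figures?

40.5

Checks: |MF| = 11.60 ✓; ∠(MF, FV) = 90.00° ✓; |FV| = 27.90 ✓; |GV| = 60.00 ✓.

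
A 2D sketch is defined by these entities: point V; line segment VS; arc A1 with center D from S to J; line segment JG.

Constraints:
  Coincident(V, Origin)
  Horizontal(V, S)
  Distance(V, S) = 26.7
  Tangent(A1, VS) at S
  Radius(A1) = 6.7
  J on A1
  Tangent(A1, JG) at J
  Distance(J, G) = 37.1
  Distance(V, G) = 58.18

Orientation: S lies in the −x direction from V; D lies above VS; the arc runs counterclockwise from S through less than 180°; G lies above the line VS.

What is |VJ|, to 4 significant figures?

23.35

Checks: |DJ| = 6.700 ✓; ∠(DJ, JG) = 90.00° ✓; |JG| = 37.10 ✓; |VG| = 58.18 ✓.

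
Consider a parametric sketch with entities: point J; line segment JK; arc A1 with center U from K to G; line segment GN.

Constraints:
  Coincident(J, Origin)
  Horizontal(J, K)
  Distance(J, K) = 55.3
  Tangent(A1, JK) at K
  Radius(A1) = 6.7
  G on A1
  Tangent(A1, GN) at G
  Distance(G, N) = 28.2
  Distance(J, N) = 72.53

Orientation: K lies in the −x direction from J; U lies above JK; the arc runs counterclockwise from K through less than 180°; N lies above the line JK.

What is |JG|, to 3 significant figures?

50.5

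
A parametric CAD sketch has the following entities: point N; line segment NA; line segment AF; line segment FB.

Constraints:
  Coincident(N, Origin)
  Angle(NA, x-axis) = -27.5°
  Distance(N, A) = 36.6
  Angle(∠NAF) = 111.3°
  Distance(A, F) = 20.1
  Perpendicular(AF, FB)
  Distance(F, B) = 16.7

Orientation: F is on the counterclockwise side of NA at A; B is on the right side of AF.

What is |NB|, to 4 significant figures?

60.79

N is at the origin; NA runs at -27.5° with length 36.6, so A = 36.6·(cos -27.5°, sin -27.5°) = (32.46, -16.90). ∠NAF = 111.3°, so AF runs at -27.5° + (180° − 111.3°) = 41.20° from the x-axis; with |AF| = 20.1, F = A + 20.1·(cos 41.20°, sin 41.20°) = (47.59, -3.660). The perpendicularity gives FB at right angles to AF; with |FB| = 16.7 on the right of AF, B = F + 16.7·(0.6587, -0.7524) = (58.59, -16.23). Then |NB| = |B − N| = 60.79.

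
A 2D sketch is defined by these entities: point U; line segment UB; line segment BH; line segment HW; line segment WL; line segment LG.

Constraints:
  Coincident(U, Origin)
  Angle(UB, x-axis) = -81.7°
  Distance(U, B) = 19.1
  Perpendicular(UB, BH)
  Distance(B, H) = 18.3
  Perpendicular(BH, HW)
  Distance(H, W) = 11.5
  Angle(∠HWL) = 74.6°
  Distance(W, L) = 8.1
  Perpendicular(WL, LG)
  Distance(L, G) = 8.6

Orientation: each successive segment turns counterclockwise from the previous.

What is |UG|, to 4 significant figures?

22.11

U is at the origin; UB runs at -81.7° with length 19.1, so B = (2.757, -18.90). UB is perpendicular to BH, so BH runs at 8.300°; with |BH| = 18.3, H = (20.87, -16.26). The perpendicularity gives HW at right angles to BH, so HW runs at 98.30°; with |HW| = 11.5, W = (19.21, -4.879). ∠HWL = 74.6° gives WL at -156.3° from the x-axis; with |WL| = 8.1, L = (11.79, -8.134). The perpendicularity gives LG at right angles to WL, so LG runs at -66.30°; with |LG| = 8.6, G = (15.25, -16.01). Then |UG| = |G − U| = 22.11.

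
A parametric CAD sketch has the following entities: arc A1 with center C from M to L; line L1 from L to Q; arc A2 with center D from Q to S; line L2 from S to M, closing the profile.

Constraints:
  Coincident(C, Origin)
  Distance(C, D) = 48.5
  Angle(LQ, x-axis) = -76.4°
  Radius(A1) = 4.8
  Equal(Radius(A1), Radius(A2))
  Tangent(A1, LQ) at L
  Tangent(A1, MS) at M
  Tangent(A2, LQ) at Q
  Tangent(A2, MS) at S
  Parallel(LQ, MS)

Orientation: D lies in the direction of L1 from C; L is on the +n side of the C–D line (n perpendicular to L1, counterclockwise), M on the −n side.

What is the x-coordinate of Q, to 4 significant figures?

16.07

The slot axis is L1's direction at -76.4°, so u = (cos -76.4°, sin -76.4°) = (0.2351, -0.9720) and n = (−sin -76.4°, cos -76.4°) = (0.9720, 0.2351). C is at the origin and D lies 48.5 along u from C, so D = 48.5·u = (11.40, -47.14). Tangency of A1 to both parallel lines with radius 4.8 puts L and M at C ± 4.8·n: L = (4.665, 1.129), M = (-4.665, -1.129). Equal radii place Q and S the same way about D: Q = D + 4.8·n = (16.07, -46.01), S = D − 4.8·n = (6.739, -48.27). So Q.x = 16.07.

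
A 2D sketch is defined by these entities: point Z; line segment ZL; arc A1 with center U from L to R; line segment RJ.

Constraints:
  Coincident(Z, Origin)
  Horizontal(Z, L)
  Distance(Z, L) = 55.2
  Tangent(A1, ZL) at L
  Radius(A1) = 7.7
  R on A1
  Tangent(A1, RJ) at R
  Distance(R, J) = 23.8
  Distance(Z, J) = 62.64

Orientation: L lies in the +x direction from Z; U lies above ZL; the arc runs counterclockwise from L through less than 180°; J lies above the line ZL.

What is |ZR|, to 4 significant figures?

63.23

Checks: |UL| = 7.700 ✓; |UR| = 7.700 ✓; ∠(UR, RJ) = 90.00° ✓; |RJ| = 23.80 ✓; |ZJ| = 62.64 ✓.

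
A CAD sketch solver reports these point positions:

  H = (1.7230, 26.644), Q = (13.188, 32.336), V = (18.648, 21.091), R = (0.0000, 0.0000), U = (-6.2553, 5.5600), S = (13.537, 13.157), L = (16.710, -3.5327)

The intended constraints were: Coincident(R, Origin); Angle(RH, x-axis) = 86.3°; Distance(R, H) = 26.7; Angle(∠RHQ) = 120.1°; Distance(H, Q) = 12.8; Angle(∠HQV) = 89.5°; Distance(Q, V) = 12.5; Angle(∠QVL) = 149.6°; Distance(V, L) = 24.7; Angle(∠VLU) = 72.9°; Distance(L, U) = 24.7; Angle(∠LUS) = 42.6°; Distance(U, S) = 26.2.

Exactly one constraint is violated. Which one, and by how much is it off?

Distance(U, S) = 26.2 — off by 5.00.

R = (0.00, 0.00) ✓; RH at 86.30° ✓; |RH| = 26.70 ✓; ∠RHQ = 120.1° ✓; |HQ| = 12.80 ✓; ∠HQV = 89.50° ✓; |QV| = 12.50 ✓; ∠QVL = 149.6° ✓; |VL| = 24.70 ✓; ∠VLU = 72.90° ✓; |LU| = 24.70 ✓; ∠LUS = 42.60° ✓; |US| = 21.20 ✗.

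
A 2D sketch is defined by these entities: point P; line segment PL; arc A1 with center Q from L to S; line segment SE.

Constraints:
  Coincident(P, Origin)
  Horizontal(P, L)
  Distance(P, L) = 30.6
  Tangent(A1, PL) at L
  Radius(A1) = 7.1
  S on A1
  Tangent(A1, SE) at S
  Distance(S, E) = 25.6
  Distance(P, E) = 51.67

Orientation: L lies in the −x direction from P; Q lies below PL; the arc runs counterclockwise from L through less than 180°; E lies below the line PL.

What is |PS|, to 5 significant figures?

38.150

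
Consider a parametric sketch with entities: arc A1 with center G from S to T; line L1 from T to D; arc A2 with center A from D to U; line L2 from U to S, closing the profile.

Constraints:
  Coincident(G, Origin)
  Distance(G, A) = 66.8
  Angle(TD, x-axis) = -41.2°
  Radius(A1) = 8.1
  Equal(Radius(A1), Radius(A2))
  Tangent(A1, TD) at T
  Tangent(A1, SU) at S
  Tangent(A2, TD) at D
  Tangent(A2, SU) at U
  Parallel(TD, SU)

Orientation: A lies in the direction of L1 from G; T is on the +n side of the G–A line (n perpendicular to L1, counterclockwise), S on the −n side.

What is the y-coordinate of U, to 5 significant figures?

-50.095

The slot axis is L1's direction at -41.2°, so u = (cos -41.2°, sin -41.2°) = (0.75241, -0.65869) and n = (−sin -41.2°, cos -41.2°) = (0.65869, 0.75241). G is at the origin and A lies 66.8 along u from G, so A = 66.8·u = (50.261, -44.000). Tangency of A1 to both parallel lines with radius 8.1 puts T and S at G ± 8.1·n: T = (5.3354, 6.0946), S = (-5.3354, -6.0946). Equal radii place D and U the same way about A: D = A + 8.1·n = (55.597, -37.906), U = A − 8.1·n = (44.926, -50.095). So U.y = -50.095.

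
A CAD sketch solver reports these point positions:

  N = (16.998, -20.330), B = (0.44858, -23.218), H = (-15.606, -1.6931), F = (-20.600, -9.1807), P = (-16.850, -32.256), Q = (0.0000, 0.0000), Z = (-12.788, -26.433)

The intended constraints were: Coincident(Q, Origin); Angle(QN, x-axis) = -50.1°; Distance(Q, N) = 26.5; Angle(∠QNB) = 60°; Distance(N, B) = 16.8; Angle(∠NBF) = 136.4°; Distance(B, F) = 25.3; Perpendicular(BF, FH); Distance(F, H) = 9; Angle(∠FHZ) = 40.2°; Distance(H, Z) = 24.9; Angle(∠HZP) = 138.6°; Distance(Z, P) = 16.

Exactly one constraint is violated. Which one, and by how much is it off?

Distance(Z, P) = 16 — off by 8.90.

Q = (0.00, 0.00) ✓; QN at -50.10° ✓; |QN| = 26.50 ✓; ∠QNB = 60.00° ✓; |NB| = 16.80 ✓; ∠NBF = 136.4° ✓; |BF| = 25.30 ✓; ∠(BF, FH) = 90.00° ✓; |FH| = 9.000 ✓; ∠FHZ = 40.20° ✓; |HZ| = 24.90 ✓; ∠HZP = 138.6° ✓; |ZP| = 7.100 ✗.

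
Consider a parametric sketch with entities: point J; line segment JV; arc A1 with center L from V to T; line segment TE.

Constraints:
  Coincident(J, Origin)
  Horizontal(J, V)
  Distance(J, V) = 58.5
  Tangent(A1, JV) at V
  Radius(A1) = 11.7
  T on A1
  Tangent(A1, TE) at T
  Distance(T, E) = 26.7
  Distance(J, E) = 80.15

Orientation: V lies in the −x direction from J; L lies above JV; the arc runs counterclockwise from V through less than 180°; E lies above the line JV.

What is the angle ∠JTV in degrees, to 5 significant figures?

89.214°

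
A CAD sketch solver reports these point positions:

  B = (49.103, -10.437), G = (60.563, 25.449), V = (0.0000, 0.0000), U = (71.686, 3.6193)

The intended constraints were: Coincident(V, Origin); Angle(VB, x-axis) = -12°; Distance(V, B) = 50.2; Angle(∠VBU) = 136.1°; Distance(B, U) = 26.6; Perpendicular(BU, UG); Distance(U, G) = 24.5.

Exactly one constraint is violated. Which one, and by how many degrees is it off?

Perpendicular(BU, UG) — off by 4.90°.

V = (0.00, 0.00) ✓; VB at -12.00° ✓; |VB| = 50.20 ✓; ∠VBU = 136.1° ✓; |BU| = 26.60 ✓; ∠(BU, UG) = 85.10° ✗; |UG| = 24.50 ✓.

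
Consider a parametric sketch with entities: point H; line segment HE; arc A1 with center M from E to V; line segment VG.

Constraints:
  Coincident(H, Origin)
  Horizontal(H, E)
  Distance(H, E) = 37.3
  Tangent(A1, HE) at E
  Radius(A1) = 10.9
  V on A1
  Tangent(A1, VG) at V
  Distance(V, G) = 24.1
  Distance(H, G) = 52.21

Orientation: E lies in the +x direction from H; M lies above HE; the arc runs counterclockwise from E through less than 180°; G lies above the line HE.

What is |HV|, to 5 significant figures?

49.636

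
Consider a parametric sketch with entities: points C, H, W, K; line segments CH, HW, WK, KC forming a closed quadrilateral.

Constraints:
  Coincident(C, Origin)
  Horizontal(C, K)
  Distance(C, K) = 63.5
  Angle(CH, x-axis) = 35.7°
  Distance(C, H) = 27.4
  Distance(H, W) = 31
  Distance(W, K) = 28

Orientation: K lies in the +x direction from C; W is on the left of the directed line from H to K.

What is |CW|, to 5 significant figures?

57.686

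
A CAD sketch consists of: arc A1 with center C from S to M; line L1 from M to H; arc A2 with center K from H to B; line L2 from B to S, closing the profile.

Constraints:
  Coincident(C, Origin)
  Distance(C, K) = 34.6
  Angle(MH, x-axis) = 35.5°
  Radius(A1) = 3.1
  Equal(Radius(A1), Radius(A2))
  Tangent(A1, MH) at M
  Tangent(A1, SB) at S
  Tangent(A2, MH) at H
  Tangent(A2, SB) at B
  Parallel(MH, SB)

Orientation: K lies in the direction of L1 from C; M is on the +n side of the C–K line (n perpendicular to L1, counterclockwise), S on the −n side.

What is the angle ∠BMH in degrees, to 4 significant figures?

10.16°

The slot axis is L1's direction at 35.5°, so u = (cos 35.5°, sin 35.5°) = (0.8141, 0.5807) and n = (−sin 35.5°, cos 35.5°) = (-0.5807, 0.8141). C is at the origin and K lies 34.6 along u from C, so K = 34.6·u = (28.17, 20.09). Tangency of A1 to both parallel lines with radius 3.1 puts M and S at C ± 3.1·n: M = (-1.800, 2.524), S = (1.800, -2.524). Equal radii place H and B the same way about K: H = K + 3.1·n = (26.37, 22.62), B = K − 3.1·n = (29.97, 17.57). Then cos ∠BMH = MB·MH / (|MB||MH|), giving 10.16°.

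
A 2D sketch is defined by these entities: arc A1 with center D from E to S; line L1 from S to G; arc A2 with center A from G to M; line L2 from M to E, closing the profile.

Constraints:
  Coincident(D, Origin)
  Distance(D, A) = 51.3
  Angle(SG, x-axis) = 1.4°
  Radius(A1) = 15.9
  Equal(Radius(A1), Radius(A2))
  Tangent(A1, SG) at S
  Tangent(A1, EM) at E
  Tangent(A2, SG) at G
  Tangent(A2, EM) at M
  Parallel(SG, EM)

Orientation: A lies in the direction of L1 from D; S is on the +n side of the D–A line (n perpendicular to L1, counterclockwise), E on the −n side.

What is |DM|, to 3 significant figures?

53.7

Tangency of A1 to both parallel lines with radius 15.9 puts S and E at D ± 15.9·n: S = (-0.388, 15.9), E = (0.388, -15.9). Equal radii place G and M the same way about A: G = A + 15.9·n = (50.9, 17.1), M = A − 15.9·n = (51.7, -14.6). Then |DM| = |M − D| = 53.7.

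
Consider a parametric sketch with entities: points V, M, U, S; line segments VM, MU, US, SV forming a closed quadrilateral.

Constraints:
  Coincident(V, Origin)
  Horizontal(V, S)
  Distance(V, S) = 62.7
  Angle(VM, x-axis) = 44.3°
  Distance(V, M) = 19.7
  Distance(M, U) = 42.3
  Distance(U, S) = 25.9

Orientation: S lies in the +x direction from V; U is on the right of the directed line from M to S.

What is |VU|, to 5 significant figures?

46.373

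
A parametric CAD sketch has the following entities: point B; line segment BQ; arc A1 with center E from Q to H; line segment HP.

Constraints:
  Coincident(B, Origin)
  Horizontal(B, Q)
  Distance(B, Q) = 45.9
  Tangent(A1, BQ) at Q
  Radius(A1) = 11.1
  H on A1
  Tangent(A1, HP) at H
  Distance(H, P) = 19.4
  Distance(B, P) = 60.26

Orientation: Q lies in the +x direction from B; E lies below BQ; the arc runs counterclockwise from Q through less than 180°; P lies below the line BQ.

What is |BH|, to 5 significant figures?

41.867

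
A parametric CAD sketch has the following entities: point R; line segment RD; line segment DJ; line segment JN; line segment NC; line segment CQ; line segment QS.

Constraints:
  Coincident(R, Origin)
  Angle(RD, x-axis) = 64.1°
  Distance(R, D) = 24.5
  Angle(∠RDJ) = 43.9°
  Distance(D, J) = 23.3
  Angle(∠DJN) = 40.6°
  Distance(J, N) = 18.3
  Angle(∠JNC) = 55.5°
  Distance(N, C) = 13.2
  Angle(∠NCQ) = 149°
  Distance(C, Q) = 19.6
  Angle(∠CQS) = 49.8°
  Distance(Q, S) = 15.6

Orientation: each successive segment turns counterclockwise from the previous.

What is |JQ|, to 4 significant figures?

20.26

R is at the origin; RD runs at 64.1° with length 24.5, so D = (10.70, 22.04). ∠RDJ = 43.9° gives DJ at -159.8° from the x-axis; with |DJ| = 23.3, J = (-11.17, 13.99). ∠DJN = 40.6° gives JN at -20.40° from the x-axis; with |JN| = 18.3, N = (5.987, 7.615). ∠JNC = 55.5° gives NC at 104.1° from the x-axis; with |NC| = 13.2, C = (2.771, 20.42). ∠NCQ = 149.0° gives CQ at 135.1° from the x-axis; with |CQ| = 19.6, Q = (-11.11, 34.25). Then |JQ| = |Q − J| = 20.26.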